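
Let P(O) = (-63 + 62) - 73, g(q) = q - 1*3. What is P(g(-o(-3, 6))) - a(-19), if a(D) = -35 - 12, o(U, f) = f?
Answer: -27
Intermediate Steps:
a(D) = -47
g(q) = -3 + q (g(q) = q - 3 = -3 + q)
P(O) = -74 (P(O) = -1 - 73 = -74)
P(g(-o(-3, 6))) - a(-19) = -74 - 1*(-47) = -74 + 47 = -27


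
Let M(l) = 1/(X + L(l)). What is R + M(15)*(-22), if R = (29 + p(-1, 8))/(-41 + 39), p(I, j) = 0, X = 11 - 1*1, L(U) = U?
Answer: -769/50 ≈ -15.380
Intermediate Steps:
X = 10 (X = 11 - 1 = 10)
M(l) = 1/(10 + l)
R = -29/2 (R = (29 + 0)/(-41 + 39) = 29/(-2) = 29*(-½) = -29/2 ≈ -14.500)
R + M(15)*(-22) = -29/2 - 22/(10 + 15) = -29/2 - 22/25 = -769/50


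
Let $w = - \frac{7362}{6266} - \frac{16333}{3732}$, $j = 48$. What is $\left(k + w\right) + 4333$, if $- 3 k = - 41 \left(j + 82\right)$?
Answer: $\frac{23790496309}{3897452} \approx 6104.1$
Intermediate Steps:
$k = \frac{5330}{3}$ ($k = - \frac{\left(-41\right) \left(48 + 82\right)}{3} = - \frac{\left(-41\right) 130}{3} = \left(- \frac{1}{3}\right) \left(-5330\right) = \frac{5330}{3} \approx 1776.7$)
$w = - \frac{64908781}{11692356}$ ($w = \left(-7362\right) \frac{1}{6266} - \frac{16333}{3732} = - \frac{3681}{3133} - \frac{16333}{3732} = - \frac{64908781}{11692356} \approx -5.5514$)
$\left(k + w\right) + 4333 = \left(\frac{5330}{3} - \frac{64908781}{11692356}\right) + 4333 = \frac{6902836793}{3897452} + 4333 = \frac{23790496309}{3897452}$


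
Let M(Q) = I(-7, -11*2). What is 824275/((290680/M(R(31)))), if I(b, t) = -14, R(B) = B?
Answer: -1153985/29068 ≈ -39.700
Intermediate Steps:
M(Q) = -14
824275/((290680/M(R(31)))) = 824275/((290680/(-14))) = 824275/((290680*(-1/14))) = 824275/(-145340/7) = 824275*(-7/145340) = -1153985/29068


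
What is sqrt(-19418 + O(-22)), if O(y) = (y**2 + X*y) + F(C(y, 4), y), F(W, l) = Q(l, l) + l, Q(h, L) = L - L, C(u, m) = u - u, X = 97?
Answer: I*sqrt(21090) ≈ 145.22*I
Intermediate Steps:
C(u, m) = 0
Q(h, L) = 0
F(W, l) = l (F(W, l) = 0 + l = l)
O(y) = y**2 + 98*y (O(y) = (y**2 + 97*y) + y = y**2 + 98*y)
sqrt(-19418 + O(-22)) = sqrt(-19418 - 22*(98 - 22)) = sqrt(-19418 - 22*76) = sqrt(-19418 - 1672) = sqrt(-21090) = I*sqrt(21090)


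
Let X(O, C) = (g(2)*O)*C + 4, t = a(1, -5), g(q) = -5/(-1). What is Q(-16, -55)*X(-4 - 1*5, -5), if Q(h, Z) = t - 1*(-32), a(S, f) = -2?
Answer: 6870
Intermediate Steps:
g(q) = 5 (g(q) = -5*(-1) = 5)
t = -2
X(O, C) = 4 + 5*C*O (X(O, C) = (5*O)*C + 4 = 5*C*O + 4 = 4 + 5*C*O)
Q(h, Z) = 30 (Q(h, Z) = -2 - 1*(-32) = -2 + 32 = 30)
Q(-16, -55)*X(-4 - 1*5, -5) = 30*(4 + 5*(-5)*(-4 - 1*5)) = 30*(4 + 5*(-5)*(-4 - 5)) = 30*(4 + 5*(-5)*(-9)) = 30*(4 + 225) = 30*229 = 6870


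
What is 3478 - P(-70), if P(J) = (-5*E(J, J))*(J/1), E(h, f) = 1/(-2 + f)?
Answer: 125383/36 ≈ 3482.9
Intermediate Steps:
P(J) = -5*J/(-2 + J) (P(J) = (-5/(-2 + J))*(J/1) = (-5/(-2 + J))*(J*1) = (-5/(-2 + J))*J = -5*J/(-2 + J))
3478 - P(-70) = 3478 - (-5)*(-70)/(-2 - 70) = 3478 - (-5)*(-70)/(-72) = 3478 - (-5)*(-70)*(-1)/72 = 3478 - 1*(-175/36) = 3478 + 175/36 = 125383/36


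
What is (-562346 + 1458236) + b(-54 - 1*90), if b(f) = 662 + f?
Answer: 896408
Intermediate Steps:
(-562346 + 1458236) + b(-54 - 1*90) = (-562346 + 1458236) + (662 + (-54 - 1*90)) = 895890 + (662 + (-54 - 90)) = 895890 + (662 - 144) = 895890 + 518 = 896408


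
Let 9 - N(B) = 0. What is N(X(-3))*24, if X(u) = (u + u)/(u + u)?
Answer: 216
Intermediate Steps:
X(u) = 1 (X(u) = (2*u)/((2*u)) = (2*u)*(1/(2*u)) = 1)
N(B) = 9 (N(B) = 9 - 1*0 = 9 + 0 = 9)
N(X(-3))*24 = 9*24 = 216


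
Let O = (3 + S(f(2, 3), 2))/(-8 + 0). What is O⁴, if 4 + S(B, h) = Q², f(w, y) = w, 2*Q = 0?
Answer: 1/4096 ≈ 0.00024414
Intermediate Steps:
Q = 0 (Q = (½)*0 = 0)
S(B, h) = -4 (S(B, h) = -4 + 0² = -4 + 0 = -4)
O = ⅛ (O = (3 - 4)/(-8 + 0) = -1/(-8) = -1*(-⅛) = ⅛ ≈ 0.12500)
O⁴ = (⅛)⁴ = 1/4096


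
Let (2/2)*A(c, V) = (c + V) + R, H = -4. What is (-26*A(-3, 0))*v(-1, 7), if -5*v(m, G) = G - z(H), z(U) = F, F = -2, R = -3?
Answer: -1404/5 ≈ -280.80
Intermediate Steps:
z(U) = -2
A(c, V) = -3 + V + c (A(c, V) = (c + V) - 3 = (V + c) - 3 = -3 + V + c)
v(m, G) = -⅖ - G/5 (v(m, G) = -(G - 1*(-2))/5 = -(G + 2)/5 = -(2 + G)/5 = -⅖ - G/5)
(-26*A(-3, 0))*v(-1, 7) = (-26*(-3 + 0 - 3))*(-⅖ - ⅕*7) = (-26*(-6))*(-⅖ - 7/5) = 156*(-9/5) = -1404/5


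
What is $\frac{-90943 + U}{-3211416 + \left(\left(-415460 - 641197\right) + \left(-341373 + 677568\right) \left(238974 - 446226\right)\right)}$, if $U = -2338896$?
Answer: $\frac{2429839}{69681354213} \approx 3.4871 \cdot 10^{-5}$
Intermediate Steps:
$\frac{-90943 + U}{-3211416 + \left(\left(-415460 - 641197\right) + \left(-341373 + 677568\right) \left(238974 - 446226\right)\right)} = \frac{-90943 - 2338896}{-3211416 + \left(\left(-415460 - 641197\right) + \left(-341373 + 677568\right) \left(238974 - 446226\right)\right)} = - \frac{2429839}{-3211416 + \left(-1056657 + 336195 \left(-207252\right)\right)} = - \frac{2429839}{-3211416 - 69678142797} = - \frac{2429839}{-69681354213} = \left(-2429839\right) \left(- \frac{1}{69681354213}\right) = \frac{2429839}{69681354213}$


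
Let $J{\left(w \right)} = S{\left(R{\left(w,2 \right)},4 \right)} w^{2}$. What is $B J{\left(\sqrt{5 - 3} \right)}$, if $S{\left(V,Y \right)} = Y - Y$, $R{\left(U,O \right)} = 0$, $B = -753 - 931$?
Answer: $0$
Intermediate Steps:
$B = -1684$ ($B = -753 - 931 = -1684$)
$S{\left(V,Y \right)} = 0$
$J{\left(w \right)} = 0$ ($J{\left(w \right)} = 0 w^{2} = 0$)
$B J{\left(\sqrt{5 - 3} \right)} = \left(-1684\right) 0 = 0$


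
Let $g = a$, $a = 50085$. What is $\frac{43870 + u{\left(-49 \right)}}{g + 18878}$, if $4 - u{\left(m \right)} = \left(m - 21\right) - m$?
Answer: $\frac{43895}{68963} \approx 0.6365$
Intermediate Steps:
$g = 50085$
$u{\left(m \right)} = 25$ ($u{\left(m \right)} = 4 - \left(\left(m - 21\right) - m\right) = 4 - \left(\left(-21 + m\right) - m\right) = 4 - -21 = 4 + 21 = 25$)
$\frac{43870 + u{\left(-49 \right)}}{g + 18878} = \frac{43870 + 25}{50085 + 18878} = \frac{43895}{68963}$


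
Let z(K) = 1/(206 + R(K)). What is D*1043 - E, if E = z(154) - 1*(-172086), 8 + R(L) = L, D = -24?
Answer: -69385537/352 ≈ -1.9712e+5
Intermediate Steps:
R(L) = -8 + L
z(K) = 1/(198 + K) (z(K) = 1/(206 + (-8 + K)) = 1/(198 + K))
E = 60574273/352 (E = 1/(198 + 154) - 1*(-172086) = 1/352 + 172086 = 60574273/352 ≈ 1.7209e+5)
D*1043 - E = -24*1043 - 1*60574273/352 = -25032 - 60574273/352 = -69385537/352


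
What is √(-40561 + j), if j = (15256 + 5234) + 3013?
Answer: I*√17058 ≈ 130.61*I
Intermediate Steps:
j = 23503 (j = 20490 + 3013 = 23503)
√(-40561 + j) = √(-40561 + 23503) = √(-17058) = I*√17058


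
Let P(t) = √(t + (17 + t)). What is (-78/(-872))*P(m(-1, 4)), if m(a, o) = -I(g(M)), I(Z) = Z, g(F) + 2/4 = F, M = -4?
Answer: 39*√26/436 ≈ 0.45610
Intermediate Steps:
g(F) = -½ + F
m(a, o) = 9/2 (m(a, o) = -(-½ - 4) = -1*(-9/2) = 9/2)
P(t) = √(17 + 2*t)
(-78/(-872))*P(m(-1, 4)) = (-78/(-872))*√(17 + 2*(9/2)) = (-78*(-1/872))*√(17 + 9) = 39*√26/436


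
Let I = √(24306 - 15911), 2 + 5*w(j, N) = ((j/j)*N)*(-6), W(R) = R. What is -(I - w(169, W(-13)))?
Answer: 76/5 - √8395 ≈ -76.424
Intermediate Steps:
w(j, N) = -⅖ - 6*N/5 (w(j, N) = -⅖ + (((j/j)*N)*(-6))/5 = -⅖ + ((1*N)*(-6))/5 = -⅖ + (N*(-6))/5 = -⅖ + (-6*N)/5 = -⅖ - 6*N/5)
I = √8395 ≈ 91.624
-(I - w(169, W(-13))) = -(√8395 - (-⅖ - 6/5*(-13))) = -(√8395 - (-⅖ + 78/5)) = -(√8395 - 1*76/5) = -(√8395 - 76/5) = -(-76/5 + √8395) = 76/5 - √8395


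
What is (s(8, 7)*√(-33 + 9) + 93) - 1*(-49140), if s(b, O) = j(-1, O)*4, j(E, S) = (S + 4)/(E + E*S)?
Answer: 49233 - 11*I*√6 ≈ 49233.0 - 26.944*I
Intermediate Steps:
j(E, S) = (4 + S)/(E + E*S)
s(b, O) = -4*(4 + O)/(1 + O) (s(b, O) = ((4 + O)/((-1)*(1 + O)))*4 = -(4 + O)/(1 + O)*4 = -4*(4 + O)/(1 + O))
(s(8, 7)*√(-33 + 9) + 93) - 1*(-49140) = ((4*(-4 - 1*7)/(1 + 7))*√(-33 + 9) + 93) - 1*(-49140) = ((4*(-4 - 7)/8)*√(-24) + 93) + 49140 = ((4*(⅛)*(-11))*(2*I*√6) + 93) + 49140 = (-11*I*√6 + 93) + 49140 = (93 - 11*I*√6) + 49140 = 49233 - 11*I*√6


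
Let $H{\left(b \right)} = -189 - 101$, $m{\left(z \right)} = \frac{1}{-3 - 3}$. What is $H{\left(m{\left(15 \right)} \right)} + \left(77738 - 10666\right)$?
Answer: $66782$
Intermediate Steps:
$m{\left(z \right)} = - \frac{1}{6}$ ($m{\left(z \right)} = \frac{1}{-6} = - \frac{1}{6}$)
$H{\left(b \right)} = -290$
$H{\left(m{\left(15 \right)} \right)} + \left(77738 - 10666\right) = -290 + \left(77738 - 10666\right) = -290 + 67072 = 66782$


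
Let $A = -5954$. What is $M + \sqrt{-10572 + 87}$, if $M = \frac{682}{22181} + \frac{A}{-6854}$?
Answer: $\frac{68370051}{76014287} + 3 i \sqrt{1165} \approx 0.89944 + 102.4 i$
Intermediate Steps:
$M = \frac{68370051}{76014287}$ ($M = \frac{682}{22181} - \frac{5954}{-6854} = 682 \cdot \frac{1}{22181} - - \frac{2977}{3427} = \frac{682}{22181} + \frac{2977}{3427} = \frac{68370051}{76014287} \approx 0.89944$)
$M + \sqrt{-10572 + 87} = \frac{68370051}{76014287} + \sqrt{-10572 + 87} = \frac{68370051}{76014287} + \sqrt{-10485} = \frac{68370051}{76014287} + 3 i \sqrt{1165}$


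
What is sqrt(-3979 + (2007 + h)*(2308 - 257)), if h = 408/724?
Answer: 2*sqrt(33690870305)/181 ≈ 2028.2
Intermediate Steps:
h = 102/181 (h = 408*(1/724) = 102/181 ≈ 0.56354)
sqrt(-3979 + (2007 + h)*(2308 - 257)) = sqrt(-3979 + (2007 + 102/181)*(2308 - 257)) = sqrt(-3979 + (363369/181)*2051) = sqrt(-3979 + 745269819/181) = sqrt(744549620/181) = 2*sqrt(33690870305)/181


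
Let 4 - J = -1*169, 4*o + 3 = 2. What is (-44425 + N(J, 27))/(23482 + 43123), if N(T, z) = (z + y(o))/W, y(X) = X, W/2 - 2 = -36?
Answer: -12083707/18116560 ≈ -0.66700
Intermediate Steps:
o = -¼ (o = -¾ + (¼)*2 = -¾ + ½ = -¼ ≈ -0.25000)
W = -68 (W = 4 + 2*(-36) = 4 - 72 = -68)
J = 173 (J = 4 - (-1)*169 = 4 - 1*(-169) = 4 + 169 = 173)
N(T, z) = 1/272 - z/68 (N(T, z) = (z - ¼)/(-68) = (-¼ + z)*(-1/68) = 1/272 - z/68)
(-44425 + N(J, 27))/(23482 + 43123) = (-44425 + (1/272 - 1/68*27))/(23482 + 43123) = (-44425 + (1/272 - 27/68))/66605 = (-44425 - 107/272)*(1/66605) = -12083707/272*1/66605 = -12083707/18116560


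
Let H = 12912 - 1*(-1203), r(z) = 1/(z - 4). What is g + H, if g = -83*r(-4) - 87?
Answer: 112307/8 ≈ 14038.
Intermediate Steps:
r(z) = 1/(-4 + z)
H = 14115 (H = 12912 + 1203 = 14115)
g = -613/8 (g = -83/(-4 - 4) - 87 = -83/(-8) - 87 = -83*(-⅛) - 87 = 83/8 - 87 = -613/8 ≈ -76.625)
g + H = -613/8 + 14115 = 112307/8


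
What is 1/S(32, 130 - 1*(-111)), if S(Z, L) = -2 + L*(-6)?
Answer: -1/1448 ≈ -0.00069061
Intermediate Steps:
S(Z, L) = -2 - 6*L
1/S(32, 130 - 1*(-111)) = 1/(-2 - 6*(130 - 1*(-111))) = 1/(-2 - 6*(130 + 111)) = 1/(-2 - 6*241) = 1/(-2 - 1446) = 1/(-1448) = -1/1448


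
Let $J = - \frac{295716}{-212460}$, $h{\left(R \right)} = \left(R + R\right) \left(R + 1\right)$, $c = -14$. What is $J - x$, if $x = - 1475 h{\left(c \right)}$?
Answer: $\frac{9505839143}{17705} \approx 5.369 \cdot 10^{5}$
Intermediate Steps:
$h{\left(R \right)} = 2 R \left(1 + R\right)$
$x = -536900$ ($x = - 1475 \cdot 2 \left(-14\right) \left(1 - 14\right) = - 1475 \cdot 2 \left(-14\right) \left(-13\right) = \left(-1475\right) 364 = -536900$)
$J = \frac{24643}{17705}$ ($J = \left(-295716\right) \left(- \frac{1}{212460}\right) = \frac{24643}{17705} \approx 1.3919$)
$J - x = \frac{24643}{17705} - -536900 = \frac{24643}{17705} + 536900 = \frac{9505839143}{17705}$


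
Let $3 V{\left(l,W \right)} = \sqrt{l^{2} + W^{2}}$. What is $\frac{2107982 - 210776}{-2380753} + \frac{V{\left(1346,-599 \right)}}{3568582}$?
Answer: $- \frac{1897206}{2380753} + \frac{\sqrt{2170517}}{10705746} \approx -0.79676$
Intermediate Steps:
$V{\left(l,W \right)} = \frac{\sqrt{W^{2} + l^{2}}}{3}$ ($V{\left(l,W \right)} = \frac{\sqrt{l^{2} + W^{2}}}{3} = \frac{\sqrt{W^{2} + l^{2}}}{3}$)
$\frac{2107982 - 210776}{-2380753} + \frac{V{\left(1346,-599 \right)}}{3568582} = \frac{2107982 - 210776}{-2380753} + \frac{\frac{1}{3} \sqrt{\left(-599\right)^{2} + 1346^{2}}}{3568582} = \left(2107982 - 210776\right) \left(- \frac{1}{2380753}\right) + \frac{\sqrt{358801 + 1811716}}{3} \cdot \frac{1}{3568582} = 1897206 \left(- \frac{1}{2380753}\right) + \frac{\sqrt{2170517}}{3} \cdot \frac{1}{3568582} = - \frac{1897206}{2380753} + \frac{\sqrt{2170517}}{10705746}$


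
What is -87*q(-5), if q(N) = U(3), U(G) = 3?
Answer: -261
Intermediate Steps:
q(N) = 3
-87*q(-5) = -87*3 = -261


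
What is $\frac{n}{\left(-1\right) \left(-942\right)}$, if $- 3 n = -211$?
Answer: $\frac{211}{2826} \approx 0.074664$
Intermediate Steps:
$n = \frac{211}{3}$ ($n = \left(- \frac{1}{3}\right) \left(-211\right) = \frac{211}{3} \approx 70.333$)
$\frac{n}{\left(-1\right) \left(-942\right)} = \frac{211}{3 \left(\left(-1\right) \left(-942\right)\right)} = \frac{211}{3 \cdot 942} = \frac{211}{3} \cdot \frac{1}{942} = \frac{211}{2826}$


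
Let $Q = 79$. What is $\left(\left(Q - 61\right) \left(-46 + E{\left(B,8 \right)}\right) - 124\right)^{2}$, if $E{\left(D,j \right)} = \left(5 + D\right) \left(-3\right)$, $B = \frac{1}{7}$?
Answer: $\frac{74097664}{49} \approx 1.5122 \cdot 10^{6}$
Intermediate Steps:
$B = \frac{1}{7} \approx 0.14286$
$E{\left(D,j \right)} = -15 - 3 D$
$\left(\left(Q - 61\right) \left(-46 + E{\left(B,8 \right)}\right) - 124\right)^{2} = \left(\left(79 - 61\right) \left(-46 - \frac{108}{7}\right) - 124\right)^{2} = \left(18 \left(-46 - \frac{108}{7}\right) - 124\right)^{2} = \left(18 \left(- \frac{430}{7}\right) - 124\right)^{2} = \left(- \frac{7740}{7} - 124\right)^{2} = \left(- \frac{8608}{7}\right)^{2} = \frac{74097664}{49}$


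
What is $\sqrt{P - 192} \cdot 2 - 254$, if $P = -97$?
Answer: $-254 + 34 i \approx -254.0 + 34.0 i$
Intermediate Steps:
$\sqrt{P - 192} \cdot 2 - 254 = \sqrt{-97 - 192} \cdot 2 - 254 = \sqrt{-289} \cdot 2 - 254 = 17 i 2 - 254 = 34 i - 254 = -254 + 34 i$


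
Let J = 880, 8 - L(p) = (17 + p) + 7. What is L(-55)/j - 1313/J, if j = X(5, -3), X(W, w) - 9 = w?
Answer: 4407/880 ≈ 5.0080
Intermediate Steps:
X(W, w) = 9 + w
L(p) = -16 - p (L(p) = 8 - ((17 + p) + 7) = 8 - (24 + p) = 8 + (-24 - p) = -16 - p)
j = 6 (j = 9 - 3 = 6)
L(-55)/j - 1313/J = (-16 - 1*(-55))/6 - 1313/880 = (-16 + 55)*(⅙) - 1313*1/880 = 39*(⅙) - 1313/880 = 13/2 - 1313/880 = 4407/880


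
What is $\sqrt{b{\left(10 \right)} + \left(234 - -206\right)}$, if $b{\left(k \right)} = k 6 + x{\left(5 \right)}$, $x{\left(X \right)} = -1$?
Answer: $\sqrt{499} \approx 22.338$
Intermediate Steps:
$b{\left(k \right)} = -1 + 6 k$ ($b{\left(k \right)} = k 6 - 1 = 6 k - 1 = -1 + 6 k$)
$\sqrt{b{\left(10 \right)} + \left(234 - -206\right)} = \sqrt{\left(-1 + 6 \cdot 10\right) + \left(234 - -206\right)} = \sqrt{\left(-1 + 60\right) + \left(234 + 206\right)} = \sqrt{59 + 440} = \sqrt{499}$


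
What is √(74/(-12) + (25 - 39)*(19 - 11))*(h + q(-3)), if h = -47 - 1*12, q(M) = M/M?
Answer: -29*I*√4254/3 ≈ -630.49*I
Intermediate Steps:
q(M) = 1
h = -59 (h = -47 - 12 = -59)
√(74/(-12) + (25 - 39)*(19 - 11))*(h + q(-3)) = √(74/(-12) + (25 - 39)*(19 - 11))*(-59 + 1) = √(74*(-1/12) - 14*8)*(-58) = √(-37/6 - 112)*(-58) = √(-709/6)*(-58) = (I*√4254/6)*(-58) = -29*I*√4254/3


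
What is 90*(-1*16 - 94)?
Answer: -9900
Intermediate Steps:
90*(-1*16 - 94) = 90*(-16 - 94) = 90*(-110) = -9900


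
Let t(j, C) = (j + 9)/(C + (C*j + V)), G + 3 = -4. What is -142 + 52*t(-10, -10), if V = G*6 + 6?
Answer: -3860/27 ≈ -142.96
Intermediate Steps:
G = -7 (G = -3 - 4 = -7)
V = -36 (V = -7*6 + 6 = -42 + 6 = -36)
t(j, C) = (9 + j)/(-36 + C + C*j) (t(j, C) = (j + 9)/(C + (C*j - 36)) = (9 + j)/(C + (-36 + C*j)) = (9 + j)/(-36 + C + C*j))
-142 + 52*t(-10, -10) = -142 + 52*((9 - 10)/(-36 - 10 - 10*(-10))) = -142 + 52*(-1/(-36 - 10 + 100)) = -142 + 52*(-1/54) = -142 - 26/27 = -3860/27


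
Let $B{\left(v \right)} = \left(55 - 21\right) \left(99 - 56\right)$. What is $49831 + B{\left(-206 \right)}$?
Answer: $51293$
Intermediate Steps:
$B{\left(v \right)} = 1462$ ($B{\left(v \right)} = 34 \cdot 43 = 1462$)
$49831 + B{\left(-206 \right)} = 49831 + 1462 = 51293$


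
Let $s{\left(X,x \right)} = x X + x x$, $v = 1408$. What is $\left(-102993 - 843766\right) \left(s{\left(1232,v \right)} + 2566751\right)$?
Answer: $-5949311424089$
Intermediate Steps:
$s{\left(X,x \right)} = x^{2} + X x$ ($s{\left(X,x \right)} = X x + x^{2} = x^{2} + X x$)
$\left(-102993 - 843766\right) \left(s{\left(1232,v \right)} + 2566751\right) = \left(-102993 - 843766\right) \left(1408 \left(1232 + 1408\right) + 2566751\right) = - 946759 \left(1408 \cdot 2640 + 2566751\right) = - 946759 \left(3717120 + 2566751\right) = \left(-946759\right) 6283871 = -5949311424089$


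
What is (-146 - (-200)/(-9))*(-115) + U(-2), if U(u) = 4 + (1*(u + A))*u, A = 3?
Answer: 174128/9 ≈ 19348.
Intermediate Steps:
U(u) = 4 + u*(3 + u) (U(u) = 4 + (1*(u + 3))*u = 4 + (1*(3 + u))*u = 4 + (3 + u)*u = 4 + u*(3 + u))
(-146 - (-200)/(-9))*(-115) + U(-2) = (-146 - (-200)/(-9))*(-115) + (4 + (-2)**2 + 3*(-2)) = (-146 - (-200)*(-1)/9)*(-115) + (4 + 4 - 6) = (-146 - 1*200/9)*(-115) + 2 = (-146 - 200/9)*(-115) + 2 = -1514/9*(-115) + 2 = 174110/9 + 2 = 174128/9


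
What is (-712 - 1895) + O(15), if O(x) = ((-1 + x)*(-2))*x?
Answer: -3027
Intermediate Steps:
O(x) = x*(2 - 2*x) (O(x) = (2 - 2*x)*x = x*(2 - 2*x))
(-712 - 1895) + O(15) = (-712 - 1895) + 2*15*(1 - 1*15) = -2607 + 2*15*(1 - 15) = -2607 + 2*15*(-14) = -2607 - 420 = -3027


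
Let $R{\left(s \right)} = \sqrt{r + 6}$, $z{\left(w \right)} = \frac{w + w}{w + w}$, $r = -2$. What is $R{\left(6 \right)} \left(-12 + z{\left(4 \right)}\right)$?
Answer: $-22$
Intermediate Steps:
$z{\left(w \right)} = 1$ ($z{\left(w \right)} = \frac{2 w}{2 w} = 2 w \frac{1}{2 w} = 1$)
$R{\left(s \right)} = 2$ ($R{\left(s \right)} = \sqrt{-2 + 6} = \sqrt{4} = 2$)
$R{\left(6 \right)} \left(-12 + z{\left(4 \right)}\right) = 2 \left(-12 + 1\right) = 2 \left(-11\right) = -22$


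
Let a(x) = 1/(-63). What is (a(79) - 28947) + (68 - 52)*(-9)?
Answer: -1832734/63 ≈ -29091.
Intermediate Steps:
a(x) = -1/63
(a(79) - 28947) + (68 - 52)*(-9) = (-1/63 - 28947) + (68 - 52)*(-9) = -1823662/63 + 16*(-9) = -1823662/63 - 144 = -1832734/63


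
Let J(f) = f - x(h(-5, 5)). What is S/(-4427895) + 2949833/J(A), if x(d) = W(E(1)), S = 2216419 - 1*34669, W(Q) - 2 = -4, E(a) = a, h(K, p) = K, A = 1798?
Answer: 870508242769/531347400 ≈ 1638.3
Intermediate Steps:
W(Q) = -2 (W(Q) = 2 - 4 = -2)
S = 2181750 (S = 2216419 - 34669 = 2181750)
x(d) = -2
J(f) = 2 + f (J(f) = f - 1*(-2) = f + 2 = 2 + f)
S/(-4427895) + 2949833/J(A) = 2181750/(-4427895) + 2949833/(2 + 1798) = 2181750*(-1/4427895) + 2949833/1800 = -145450/295193 + 2949833*(1/1800) = -145450/295193 + 2949833/1800 = 870508242769/531347400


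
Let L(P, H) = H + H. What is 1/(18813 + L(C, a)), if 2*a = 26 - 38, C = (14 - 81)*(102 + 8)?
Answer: 1/18801 ≈ 5.3189e-5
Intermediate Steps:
C = -7370 (C = -67*110 = -7370)
a = -6 (a = (26 - 38)/2 = (1/2)*(-12) = -6)
L(P, H) = 2*H
1/(18813 + L(C, a)) = 1/(18813 + 2*(-6)) = 1/(18813 - 12) = 1/18801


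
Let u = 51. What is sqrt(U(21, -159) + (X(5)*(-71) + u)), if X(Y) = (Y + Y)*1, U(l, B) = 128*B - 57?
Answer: 2*I*sqrt(5267) ≈ 145.15*I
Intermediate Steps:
U(l, B) = -57 + 128*B
X(Y) = 2*Y (X(Y) = (2*Y)*1 = 2*Y)
sqrt(U(21, -159) + (X(5)*(-71) + u)) = sqrt((-57 + 128*(-159)) + ((2*5)*(-71) + 51)) = sqrt((-57 - 20352) + (10*(-71) + 51)) = sqrt(-20409 + (-710 + 51)) = sqrt(-20409 - 659) = sqrt(-21068) = 2*I*sqrt(5267)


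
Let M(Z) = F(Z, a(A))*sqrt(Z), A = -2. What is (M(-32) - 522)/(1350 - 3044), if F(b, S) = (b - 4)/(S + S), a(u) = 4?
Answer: 261/847 + 9*I*sqrt(2)/847 ≈ 0.30815 + 0.015027*I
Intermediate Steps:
F(b, S) = (-4 + b)/(2*S) (F(b, S) = (-4 + b)/((2*S)) = (-4 + b)*(1/(2*S)) = (-4 + b)/(2*S))
M(Z) = sqrt(Z)*(-1/2 + Z/8) (M(Z) = ((1/2)*(-4 + Z)/4)*sqrt(Z) = ((1/2)*(1/4)*(-4 + Z))*sqrt(Z) = (-1/2 + Z/8)*sqrt(Z) = sqrt(Z)*(-1/2 + Z/8))
(M(-32) - 522)/(1350 - 3044) = (sqrt(-32)*(-4 - 32)/8 - 522)/(1350 - 3044) = ((1/8)*(4*I*sqrt(2))*(-36) - 522)/(-1694) = (-18*I*sqrt(2) - 522)*(-1/1694) = (-522 - 18*I*sqrt(2))*(-1/1694) = 261/847 + 9*I*sqrt(2)/847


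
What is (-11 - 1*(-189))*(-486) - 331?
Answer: -86839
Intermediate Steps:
(-11 - 1*(-189))*(-486) - 331 = (-11 + 189)*(-486) - 331 = 178*(-486) - 331 = -86508 - 331 = -86839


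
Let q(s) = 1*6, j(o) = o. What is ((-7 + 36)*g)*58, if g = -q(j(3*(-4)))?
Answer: -10092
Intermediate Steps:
q(s) = 6
g = -6 (g = -1*6 = -6)
((-7 + 36)*g)*58 = ((-7 + 36)*(-6))*58 = (29*(-6))*58 = -174*58 = -10092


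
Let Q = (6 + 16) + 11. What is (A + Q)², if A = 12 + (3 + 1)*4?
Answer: 3721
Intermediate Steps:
Q = 33 (Q = 22 + 11 = 33)
A = 28 (A = 12 + 4*4 = 12 + 16 = 28)
(A + Q)² = (28 + 33)² = 61² = 3721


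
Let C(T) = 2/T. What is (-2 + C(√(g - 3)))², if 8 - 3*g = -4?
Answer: 0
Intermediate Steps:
g = 4 (g = 8/3 - ⅓*(-4) = 8/3 + 4/3 = 4)
(-2 + C(√(g - 3)))² = (-2 + 2/(√(4 - 3)))² = (-2 + 2/(√1))² = (-2 + 2/1)² = (-2 + 2*1)² = (-2 + 2)² = 0² = 0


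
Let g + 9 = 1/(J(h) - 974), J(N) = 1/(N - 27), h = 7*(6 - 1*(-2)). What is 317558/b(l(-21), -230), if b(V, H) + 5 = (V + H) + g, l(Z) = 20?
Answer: -8969425710/6326909 ≈ -1417.7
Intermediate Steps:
h = 56 (h = 7*(6 + 2) = 7*8 = 56)
J(N) = 1/(-27 + N)
g = -254234/28245 (g = -9 + 1/(1/(-27 + 56) - 974) = -9 + 1/(1/29 - 974) = -9 + 1/(-28245/29) = -9 - 29/28245 = -254234/28245 ≈ -9.0010)
b(V, H) = -395459/28245 + H + V (b(V, H) = -5 + ((V + H) - 254234/28245) = -5 + ((H + V) - 254234/28245) = -5 + (-254234/28245 + H + V) = -395459/28245 + H + V)
317558/b(l(-21), -230) = 317558/(-395459/28245 - 230 + 20) = 317558/(-6326909/28245) = 317558*(-28245/6326909) = -8969425710/6326909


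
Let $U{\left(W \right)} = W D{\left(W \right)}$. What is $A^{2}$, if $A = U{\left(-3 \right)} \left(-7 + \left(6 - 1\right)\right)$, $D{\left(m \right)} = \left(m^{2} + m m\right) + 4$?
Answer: $17424$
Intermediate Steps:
$D{\left(m \right)} = 4 + 2 m^{2}$ ($D{\left(m \right)} = \left(m^{2} + m^{2}\right) + 4 = 2 m^{2} + 4 = 4 + 2 m^{2}$)
$U{\left(W \right)} = W \left(4 + 2 W^{2}\right)$
$A = 132$ ($A = 2 \left(-3\right) \left(2 + \left(-3\right)^{2}\right) \left(-7 + \left(6 - 1\right)\right) = 2 \left(-3\right) \left(2 + 9\right) \left(-7 + 5\right) = 2 \left(-3\right) 11 \left(-2\right) = \left(-66\right) \left(-2\right) = 132$)
$A^{2} = 132^{2} = 17424$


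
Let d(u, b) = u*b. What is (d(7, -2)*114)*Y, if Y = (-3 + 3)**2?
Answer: 0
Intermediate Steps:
Y = 0 (Y = 0**2 = 0)
d(u, b) = b*u
(d(7, -2)*114)*Y = (-2*7*114)*0 = -14*114*0 = -1596*0 = 0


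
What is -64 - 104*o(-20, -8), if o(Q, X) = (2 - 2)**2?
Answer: -64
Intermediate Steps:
o(Q, X) = 0 (o(Q, X) = 0**2 = 0)
-64 - 104*o(-20, -8) = -64 - 104*0 = -64 + 0 = -64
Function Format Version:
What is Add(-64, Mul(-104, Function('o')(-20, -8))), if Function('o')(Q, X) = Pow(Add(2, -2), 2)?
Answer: -64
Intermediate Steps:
Function('o')(Q, X) = 0 (Function('o')(Q, X) = Pow(0, 2) = 0)
Add(-64, Mul(-104, Function('o')(-20, -8))) = Add(-64, Mul(-104, 0)) = Add(-64, 0) = -64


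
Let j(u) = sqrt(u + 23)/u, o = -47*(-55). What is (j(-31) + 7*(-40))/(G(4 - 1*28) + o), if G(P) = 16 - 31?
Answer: -28/257 - I*sqrt(2)/39835 ≈ -0.10895 - 3.5502e-5*I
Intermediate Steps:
o = 2585
G(P) = -15
j(u) = sqrt(23 + u)/u
(j(-31) + 7*(-40))/(G(4 - 1*28) + o) = (sqrt(23 - 31)/(-31) + 7*(-40))/(-15 + 2585) = (-2*I*sqrt(2)/31 - 280)/2570 = (-2*I*sqrt(2)/31 - 280)*(1/2570) = (-280 - 2*I*sqrt(2)/31)*(1/2570) = -28/257 - I*sqrt(2)/39835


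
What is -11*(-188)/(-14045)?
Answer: -2068/14045 ≈ -0.14724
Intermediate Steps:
-11*(-188)/(-14045) = 2068*(-1/14045) = -2068/14045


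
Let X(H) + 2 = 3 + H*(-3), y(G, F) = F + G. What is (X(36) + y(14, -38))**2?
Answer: 17161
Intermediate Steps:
X(H) = 1 - 3*H (X(H) = -2 + (3 + H*(-3)) = -2 + (3 - 3*H) = 1 - 3*H)
(X(36) + y(14, -38))**2 = ((1 - 3*36) + (-38 + 14))**2 = ((1 - 108) - 24)**2 = (-107 - 24)**2 = (-131)**2 = 17161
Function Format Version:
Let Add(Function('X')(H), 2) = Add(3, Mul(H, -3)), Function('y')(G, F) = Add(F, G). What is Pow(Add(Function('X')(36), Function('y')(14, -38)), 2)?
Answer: 17161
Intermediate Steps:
Function('X')(H) = Add(1, Mul(-3, H)) (Function('X')(H) = Add(-2, Add(3, Mul(H, -3))) = Add(-2, Add(3, Mul(-3, H))) = Add(1, Mul(-3, H)))
Pow(Add(Function('X')(36), Function('y')(14, -38)), 2) = Pow(Add(Add(1, Mul(-3, 36)), Add(-38, 14)), 2) = Pow(Add(Add(1, -108), -24), 2) = Pow(Add(-107, -24), 2) = Pow(-131, 2) = 17161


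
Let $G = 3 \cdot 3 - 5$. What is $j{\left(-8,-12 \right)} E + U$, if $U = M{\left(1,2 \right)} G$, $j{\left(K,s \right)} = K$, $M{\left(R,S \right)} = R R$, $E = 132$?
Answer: $-1052$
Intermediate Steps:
$M{\left(R,S \right)} = R^{2}$
$G = 4$ ($G = 9 - 5 = 4$)
$U = 4$ ($U = 1^{2} \cdot 4 = 1 \cdot 4 = 4$)
$j{\left(-8,-12 \right)} E + U = \left(-8\right) 132 + 4 = -1056 + 4 = -1052$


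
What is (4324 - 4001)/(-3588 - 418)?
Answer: -323/4006 ≈ -0.080629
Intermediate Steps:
(4324 - 4001)/(-3588 - 418) = 323/(-4006) = 323*(-1/4006) = -323/4006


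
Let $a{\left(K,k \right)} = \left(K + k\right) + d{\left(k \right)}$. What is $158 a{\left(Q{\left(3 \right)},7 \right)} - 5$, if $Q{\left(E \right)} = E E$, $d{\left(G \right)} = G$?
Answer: $3629$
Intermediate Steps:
$Q{\left(E \right)} = E^{2}$
$a{\left(K,k \right)} = K + 2 k$ ($a{\left(K,k \right)} = \left(K + k\right) + k = K + 2 k$)
$158 a{\left(Q{\left(3 \right)},7 \right)} - 5 = 158 \left(3^{2} + 2 \cdot 7\right) - 5 = 158 \left(9 + 14\right) - 5 = 158 \cdot 23 - 5 = 3634 - 5 = 3629$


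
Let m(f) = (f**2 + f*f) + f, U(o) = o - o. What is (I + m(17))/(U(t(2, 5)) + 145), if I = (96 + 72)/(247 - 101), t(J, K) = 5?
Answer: 43519/10585 ≈ 4.1114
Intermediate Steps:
I = 84/73 (I = 168/146 = 168*(1/146) = 84/73 ≈ 1.1507)
U(o) = 0
m(f) = f + 2*f**2 (m(f) = (f**2 + f**2) + f = 2*f**2 + f = f + 2*f**2)
(I + m(17))/(U(t(2, 5)) + 145) = (84/73 + 17*(1 + 2*17))/(0 + 145) = (84/73 + 17*(1 + 34))/145 = (84/73 + 17*35)*(1/145) = (84/73 + 595)*(1/145) = (43519/73)*(1/145) = 43519/10585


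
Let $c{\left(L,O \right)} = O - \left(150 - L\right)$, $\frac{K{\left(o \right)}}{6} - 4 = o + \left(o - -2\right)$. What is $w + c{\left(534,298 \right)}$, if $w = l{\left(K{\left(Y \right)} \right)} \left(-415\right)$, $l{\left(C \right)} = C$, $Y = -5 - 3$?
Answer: $25582$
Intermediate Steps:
$Y = -8$ ($Y = -5 - 3 = -8$)
$K{\left(o \right)} = 36 + 12 o$ ($K{\left(o \right)} = 24 + 6 \left(o + \left(o - -2\right)\right) = 24 + 6 \left(o + \left(o + 2\right)\right) = 24 + 6 \left(o + \left(2 + o\right)\right) = 24 + 6 \left(2 + 2 o\right) = 24 + \left(12 + 12 o\right) = 36 + 12 o$)
$w = 24900$ ($w = \left(36 + 12 \left(-8\right)\right) \left(-415\right) = \left(36 - 96\right) \left(-415\right) = \left(-60\right) \left(-415\right) = 24900$)
$c{\left(L,O \right)} = -150 + L + O$ ($c{\left(L,O \right)} = O + \left(-150 + L\right) = -150 + L + O$)
$w + c{\left(534,298 \right)} = 24900 + \left(-150 + 534 + 298\right) = 24900 + 682 = 25582$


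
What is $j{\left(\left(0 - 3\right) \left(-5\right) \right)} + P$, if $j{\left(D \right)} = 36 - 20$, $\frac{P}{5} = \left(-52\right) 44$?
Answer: $-11424$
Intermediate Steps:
$P = -11440$ ($P = 5 \left(\left(-52\right) 44\right) = 5 \left(-2288\right) = -11440$)
$j{\left(D \right)} = 16$ ($j{\left(D \right)} = 36 - 20 = 16$)
$j{\left(\left(0 - 3\right) \left(-5\right) \right)} + P = 16 - 11440 = -11424$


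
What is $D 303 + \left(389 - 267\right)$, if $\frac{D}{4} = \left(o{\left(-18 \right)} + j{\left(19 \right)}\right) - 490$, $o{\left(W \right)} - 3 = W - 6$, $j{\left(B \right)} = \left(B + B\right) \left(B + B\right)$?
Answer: $1130918$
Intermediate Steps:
$j{\left(B \right)} = 4 B^{2}$ ($j{\left(B \right)} = 2 B 2 B = 4 B^{2}$)
$o{\left(W \right)} = -3 + W$ ($o{\left(W \right)} = 3 + \left(W - 6\right) = 3 + \left(-6 + W\right) = -3 + W$)
$D = 3732$ ($D = 4 \left(\left(\left(-3 - 18\right) + 4 \cdot 19^{2}\right) - 490\right) = 4 \left(\left(-21 + 4 \cdot 361\right) - 490\right) = 4 \left(\left(-21 + 1444\right) - 490\right) = 4 \left(1423 - 490\right) = 4 \cdot 933 = 3732$)
$D 303 + \left(389 - 267\right) = 3732 \cdot 303 + \left(389 - 267\right) = 1130796 + \left(389 - 267\right) = 1130796 + 122 = 1130918$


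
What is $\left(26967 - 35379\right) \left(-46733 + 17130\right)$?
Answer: $249020436$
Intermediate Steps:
$\left(26967 - 35379\right) \left(-46733 + 17130\right) = \left(-8412\right) \left(-29603\right) = 249020436$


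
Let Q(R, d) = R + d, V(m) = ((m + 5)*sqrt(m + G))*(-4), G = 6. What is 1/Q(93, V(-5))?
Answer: 1/93 ≈ 0.010753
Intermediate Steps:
V(m) = -4*sqrt(6 + m)*(5 + m) (V(m) = ((m + 5)*sqrt(m + 6))*(-4) = ((5 + m)*sqrt(6 + m))*(-4) = (sqrt(6 + m)*(5 + m))*(-4) = -4*sqrt(6 + m)*(5 + m))
1/Q(93, V(-5)) = 1/(93 + 4*sqrt(6 - 5)*(-5 - 1*(-5))) = 1/(93 + 4*sqrt(1)*(-5 + 5)) = 1/(93 + 4*1*0) = 1/(93 + 0) = 1/93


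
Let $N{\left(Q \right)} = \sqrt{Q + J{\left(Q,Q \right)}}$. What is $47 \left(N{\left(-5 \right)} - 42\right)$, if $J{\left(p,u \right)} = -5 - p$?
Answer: $-1974 + 47 i \sqrt{5} \approx -1974.0 + 105.1 i$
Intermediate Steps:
$N{\left(Q \right)} = i \sqrt{5}$ ($N{\left(Q \right)} = \sqrt{Q - \left(5 + Q\right)} = \sqrt{-5} = i \sqrt{5}$)
$47 \left(N{\left(-5 \right)} - 42\right) = 47 \left(i \sqrt{5} - 42\right) = 47 \left(-42 + i \sqrt{5}\right) = -1974 + 47 i \sqrt{5}$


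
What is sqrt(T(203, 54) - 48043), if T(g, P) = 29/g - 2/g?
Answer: I*sqrt(1979798506)/203 ≈ 219.19*I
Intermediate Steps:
T(g, P) = 27/g
sqrt(T(203, 54) - 48043) = sqrt(27/203 - 48043) = sqrt(-9752702/203) = I*sqrt(1979798506)/203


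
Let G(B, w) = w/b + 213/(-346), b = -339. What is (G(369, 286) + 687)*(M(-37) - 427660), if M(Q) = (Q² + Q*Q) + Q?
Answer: -11390291524195/39098 ≈ -2.9133e+8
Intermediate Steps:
M(Q) = Q + 2*Q² (M(Q) = (Q² + Q²) + Q = 2*Q² + Q = Q + 2*Q²)
G(B, w) = -213/346 - w/339 (G(B, w) = w/(-339) + 213/(-346) = w*(-1/339) + 213*(-1/346) = -w/339 - 213/346 = -213/346 - w/339)
(G(369, 286) + 687)*(M(-37) - 427660) = ((-213/346 - 1/339*286) + 687)*(-37*(1 + 2*(-37)) - 427660) = ((-213/346 - 286/339) + 687)*(-37*(1 - 74) - 427660) = (-171163/117294 + 687)*(-37*(-73) - 427660) = 80409815*(2701 - 427660)/117294 = (80409815/117294)*(-424959) = -11390291524195/39098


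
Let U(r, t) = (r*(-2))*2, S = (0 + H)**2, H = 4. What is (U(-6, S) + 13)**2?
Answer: 1369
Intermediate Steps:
S = 16 (S = (0 + 4)**2 = 4**2 = 16)
U(r, t) = -4*r (U(r, t) = -2*r*2 = -4*r)
(U(-6, S) + 13)**2 = (-4*(-6) + 13)**2 = (24 + 13)**2 = 37**2 = 1369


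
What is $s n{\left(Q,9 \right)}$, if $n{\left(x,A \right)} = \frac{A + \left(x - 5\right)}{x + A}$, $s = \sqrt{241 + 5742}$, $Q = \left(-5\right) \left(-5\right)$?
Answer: $\frac{29 \sqrt{5983}}{34} \approx 65.975$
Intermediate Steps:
$Q = 25$
$s = \sqrt{5983} \approx 77.35$
$n{\left(x,A \right)} = \frac{-5 + A + x}{A + x}$ ($n{\left(x,A \right)} = \frac{A + \left(-5 + x\right)}{A + x} = \frac{-5 + A + x}{A + x}$)
$s n{\left(Q,9 \right)} = \sqrt{5983} \frac{-5 + 9 + 25}{9 + 25} = \sqrt{5983} \cdot \frac{1}{34} \cdot 29 = \sqrt{5983} \cdot \frac{29}{34} = \frac{29 \sqrt{5983}}{34}$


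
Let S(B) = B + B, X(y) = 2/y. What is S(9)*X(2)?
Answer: 18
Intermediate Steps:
S(B) = 2*B
S(9)*X(2) = (2*9)*(2/2) = 18*(2*(1/2)) = 18*1 = 18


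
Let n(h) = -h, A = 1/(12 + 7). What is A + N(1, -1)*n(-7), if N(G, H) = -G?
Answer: -132/19 ≈ -6.9474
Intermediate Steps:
A = 1/19 ≈ 0.052632
A + N(1, -1)*n(-7) = 1/19 + (-1*1)*(-1*(-7)) = 1/19 - 1*7 = 1/19 - 7 = -132/19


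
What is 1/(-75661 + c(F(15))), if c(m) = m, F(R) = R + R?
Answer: -1/75631 ≈ -1.3222e-5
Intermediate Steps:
F(R) = 2*R
1/(-75661 + c(F(15))) = 1/(-75661 + 2*15) = 1/(-75661 + 30) = 1/(-75631) = -1/75631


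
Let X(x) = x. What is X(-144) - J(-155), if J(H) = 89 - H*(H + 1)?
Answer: 23637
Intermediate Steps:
J(H) = 89 - H*(1 + H)
X(-144) - J(-155) = -144 - (89 - 1*(-155) - 1*(-155)**2) = -144 - (89 + 155 - 1*24025) = -144 - (89 + 155 - 24025) = -144 - 1*(-23781) = -144 + 23781 = 23637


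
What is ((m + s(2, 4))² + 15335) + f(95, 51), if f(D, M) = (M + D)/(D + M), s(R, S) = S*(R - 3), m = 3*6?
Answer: 15532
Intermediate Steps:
m = 18
s(R, S) = S*(-3 + R)
f(D, M) = 1 (f(D, M) = (D + M)/(D + M) = 1)
((m + s(2, 4))² + 15335) + f(95, 51) = ((18 + 4*(-3 + 2))² + 15335) + 1 = ((18 + 4*(-1))² + 15335) + 1 = ((18 - 4)² + 15335) + 1 = (14² + 15335) + 1 = (196 + 15335) + 1 = 15531 + 1 = 15532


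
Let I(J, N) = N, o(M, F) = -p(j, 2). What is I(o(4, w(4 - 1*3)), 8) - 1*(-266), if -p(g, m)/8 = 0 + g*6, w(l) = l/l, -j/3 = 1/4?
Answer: 274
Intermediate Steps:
j = -3/4 ≈ -0.75000
w(l) = 1
p(g, m) = -48*g (p(g, m) = -8*(0 + g*6) = -8*(0 + 6*g) = -48*g)
o(M, F) = -36 (o(M, F) = -(-48)*(-3)/4 = -1*36 = -36)
I(o(4, w(4 - 1*3)), 8) - 1*(-266) = 8 - 1*(-266) = 8 + 266 = 274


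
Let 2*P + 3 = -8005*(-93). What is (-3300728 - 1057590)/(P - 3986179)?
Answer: 2179159/1806974 ≈ 1.2060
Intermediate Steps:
P = 372231 (P = -3/2 + (-8005*(-93))/2 = -3/2 + (1/2)*744465 = -3/2 + 744465/2 = 372231)
(-3300728 - 1057590)/(P - 3986179) = (-3300728 - 1057590)/(372231 - 3986179) = -4358318/(-3613948) = -4358318*(-1/3613948) = 2179159/1806974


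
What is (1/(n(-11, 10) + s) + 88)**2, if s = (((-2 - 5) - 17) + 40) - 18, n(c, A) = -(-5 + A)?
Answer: 378225/49 ≈ 7718.9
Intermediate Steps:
n(c, A) = 5 - A
s = -2 (s = ((-7 - 17) + 40) - 18 = (-24 + 40) - 18 = 16 - 18 = -2)
(1/(n(-11, 10) + s) + 88)**2 = (1/((5 - 1*10) - 2) + 88)**2 = (1/((5 - 10) - 2) + 88)**2 = (1/(-5 - 2) + 88)**2 = (1/(-7) + 88)**2 = (-1/7 + 88)**2 = (615/7)**2 = 378225/49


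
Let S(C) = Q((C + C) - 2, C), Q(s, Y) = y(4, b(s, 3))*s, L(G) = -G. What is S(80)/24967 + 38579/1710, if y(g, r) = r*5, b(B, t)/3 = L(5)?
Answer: 942938393/42693570 ≈ 22.086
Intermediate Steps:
b(B, t) = -15 (b(B, t) = 3*(-1*5) = 3*(-5) = -15)
y(g, r) = 5*r
Q(s, Y) = -75*s (Q(s, Y) = (5*(-15))*s = -75*s)
S(C) = 150 - 150*C (S(C) = -75*((C + C) - 2) = -75*(2*C - 2) = -75*(-2 + 2*C) = 150 - 150*C)
S(80)/24967 + 38579/1710 = (150 - 150*80)/24967 + 38579/1710 = (150 - 12000)*(1/24967) + 38579*(1/1710) = -11850*1/24967 + 38579/1710 = -11850/24967 + 38579/1710 = 942938393/42693570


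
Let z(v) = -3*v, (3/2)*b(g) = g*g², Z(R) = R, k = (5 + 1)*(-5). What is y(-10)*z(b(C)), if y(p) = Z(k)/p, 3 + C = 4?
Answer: -6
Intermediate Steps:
C = 1 (C = -3 + 4 = 1)
k = -30 (k = 6*(-5) = -30)
b(g) = 2*g³/3 (b(g) = 2*(g*g²)/3 = 2*g³/3)
y(p) = -30/p
y(-10)*z(b(C)) = (-30/(-10))*(-2*1³) = (-30*(-⅒))*(-2) = 3*(-3*⅔) = 3*(-2) = -6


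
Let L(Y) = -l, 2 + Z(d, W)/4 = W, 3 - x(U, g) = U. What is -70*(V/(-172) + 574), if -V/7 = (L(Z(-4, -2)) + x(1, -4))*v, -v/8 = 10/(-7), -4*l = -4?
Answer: -1729140/43 ≈ -40213.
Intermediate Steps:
l = 1 (l = -1/4*(-4) = 1)
v = 80/7 (v = -80/(-7) = -80*(-1)/7 = -8*(-10/7) = 80/7 ≈ 11.429)
x(U, g) = 3 - U
Z(d, W) = -8 + 4*W
L(Y) = -1 (L(Y) = -1*1 = -1)
V = -80 (V = -7*(-1 + (3 - 1*1))*80/7 = -7*(-1 + (3 - 1))*80/7 = -7*(-1 + 2)*80/7 = -7*80/7 = -80)
-70*(V/(-172) + 574) = -70*(-80/(-172) + 574) = -70*(-80*(-1/172) + 574) = -70*(20/43 + 574) = -70*24702/43 = -1729140/43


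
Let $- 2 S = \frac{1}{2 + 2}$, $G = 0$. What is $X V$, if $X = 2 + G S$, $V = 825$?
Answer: $1650$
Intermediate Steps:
$S = - \frac{1}{8}$ ($S = - \frac{1}{2 \left(2 + 2\right)} = - \frac{1}{2 \cdot 4} = \left(- \frac{1}{2}\right) \frac{1}{4} = - \frac{1}{8} \approx -0.125$)
$X = 2$ ($X = 2 + 0 \left(- \frac{1}{8}\right) = 2 + 0 = 2$)
$X V = 2 \cdot 825 = 1650$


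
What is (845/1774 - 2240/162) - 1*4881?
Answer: -703288849/143694 ≈ -4894.4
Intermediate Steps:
(845/1774 - 2240/162) - 1*4881 = (845*(1/1774) - 2240*1/162) - 4881 = (845/1774 - 1120/81) - 4881 = -1918435/143694 - 4881 = -703288849/143694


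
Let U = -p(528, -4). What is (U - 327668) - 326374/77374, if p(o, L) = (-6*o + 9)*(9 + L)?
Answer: -12065593938/38687 ≈ -3.1188e+5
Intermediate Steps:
p(o, L) = (9 + L)*(9 - 6*o) (p(o, L) = (9 - 6*o)*(9 + L) = (9 + L)*(9 - 6*o))
U = 15795 (U = -(81 - 54*528 + 9*(-4) - 6*(-4)*528) = -(81 - 28512 - 36 + 12672) = -1*(-15795) = 15795)
(U - 327668) - 326374/77374 = (15795 - 327668) - 326374/77374 = -311873 - 326374*1/77374 = -311873 - 163187/38687 = -12065593938/38687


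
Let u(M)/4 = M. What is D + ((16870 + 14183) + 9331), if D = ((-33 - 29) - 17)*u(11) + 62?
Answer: 36970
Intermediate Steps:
u(M) = 4*M
D = -3414 (D = ((-33 - 29) - 17)*(4*11) + 62 = (-62 - 17)*44 + 62 = -79*44 + 62 = -3476 + 62 = -3414)
D + ((16870 + 14183) + 9331) = -3414 + ((16870 + 14183) + 9331) = -3414 + (31053 + 9331) = -3414 + 40384 = 36970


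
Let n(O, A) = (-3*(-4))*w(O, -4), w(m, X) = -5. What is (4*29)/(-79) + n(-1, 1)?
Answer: -4856/79 ≈ -61.468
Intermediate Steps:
n(O, A) = -60 (n(O, A) = -3*(-4)*(-5) = 12*(-5) = -60)
(4*29)/(-79) + n(-1, 1) = (4*29)/(-79) - 60 = -1/79*116 - 60 = -116/79 - 60 = -4856/79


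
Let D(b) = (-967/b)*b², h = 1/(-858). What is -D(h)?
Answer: -967/858 ≈ -1.1270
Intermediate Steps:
h = -1/858 ≈ -0.0011655
D(b) = -967*b
-D(h) = -(-967)*(-1)/858 = -1*967/858 = -967/858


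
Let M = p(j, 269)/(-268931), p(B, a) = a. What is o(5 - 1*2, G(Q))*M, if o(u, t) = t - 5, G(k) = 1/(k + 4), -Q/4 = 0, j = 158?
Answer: 5111/1075724 ≈ 0.0047512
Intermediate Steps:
Q = 0 (Q = -4*0 = 0)
G(k) = 1/(4 + k)
o(u, t) = -5 + t
M = -269/268931 (M = 269/(-268931) = 269*(-1/268931) = -269/268931 ≈ -0.0010003)
o(5 - 1*2, G(Q))*M = (-5 + 1/(4 + 0))*(-269/268931) = (-5 + 1/4)*(-269/268931) = -19/4*(-269/268931) = 5111/1075724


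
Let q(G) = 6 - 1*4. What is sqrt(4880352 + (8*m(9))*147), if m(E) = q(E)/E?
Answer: 4*sqrt(2745345)/3 ≈ 2209.2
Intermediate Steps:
q(G) = 2 (q(G) = 6 - 4 = 2)
m(E) = 2/E
sqrt(4880352 + (8*m(9))*147) = sqrt(4880352 + (8*(2/9))*147) = sqrt(4880352 + (16/9)*147) = sqrt(4880352 + 784/3) = sqrt(14641840/3) = 4*sqrt(2745345)/3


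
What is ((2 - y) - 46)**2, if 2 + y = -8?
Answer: 1156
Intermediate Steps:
y = -10 (y = -2 - 8 = -10)
((2 - y) - 46)**2 = ((2 - 1*(-10)) - 46)**2 = ((2 + 10) - 46)**2 = (12 - 46)**2 = (-34)**2 = 1156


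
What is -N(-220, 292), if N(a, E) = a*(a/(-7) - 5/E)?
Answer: 3531275/511 ≈ 6910.5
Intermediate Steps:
N(a, E) = a*(-5/E - a/7) (N(a, E) = a*(a*(-⅐) - 5/E) = a*(-a/7 - 5/E) = a*(-5/E - a/7))
-N(-220, 292) = -(-1)*(-220)*(35 + 292*(-220))/(7*292) = -(-1)*(-220)*(35 - 64240)/(7*292) = -(-1)*(-220)*(-64205)/(7*292) = -1*(-3531275/511) = 3531275/511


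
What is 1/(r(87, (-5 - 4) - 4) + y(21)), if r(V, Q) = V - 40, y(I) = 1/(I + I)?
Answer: 42/1975 ≈ 0.021266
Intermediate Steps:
y(I) = 1/(2*I)
r(V, Q) = -40 + V
1/(r(87, (-5 - 4) - 4) + y(21)) = 1/((-40 + 87) + (1/2)/21) = 1/(47 + (1/2)*(1/21)) = 1/(47 + 1/42) = 1/(1975/42) = 42/1975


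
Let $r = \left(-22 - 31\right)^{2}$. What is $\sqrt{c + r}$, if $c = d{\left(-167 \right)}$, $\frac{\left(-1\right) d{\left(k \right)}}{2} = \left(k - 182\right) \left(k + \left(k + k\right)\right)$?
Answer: $i \sqrt{346889} \approx 588.97 i$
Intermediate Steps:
$d{\left(k \right)} = - 6 k \left(-182 + k\right)$ ($d{\left(k \right)} = - 2 \left(k - 182\right) \left(k + \left(k + k\right)\right) = - 2 \left(-182 + k\right) \left(k + 2 k\right) = - 2 \left(-182 + k\right) 3 k = - 2 \cdot 3 k \left(-182 + k\right) = - 6 k \left(-182 + k\right)$)
$c = -349698$ ($c = 6 \left(-167\right) \left(182 - -167\right) = 6 \left(-167\right) \left(182 + 167\right) = 6 \left(-167\right) 349 = -349698$)
$r = 2809$ ($r = \left(-53\right)^{2} = 2809$)
$\sqrt{c + r} = \sqrt{-349698 + 2809} = \sqrt{-346889} = i \sqrt{346889}$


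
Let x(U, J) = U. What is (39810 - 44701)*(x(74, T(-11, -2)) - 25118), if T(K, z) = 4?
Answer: 122490204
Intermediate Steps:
(39810 - 44701)*(x(74, T(-11, -2)) - 25118) = (39810 - 44701)*(74 - 25118) = -4891*(-25044) = 122490204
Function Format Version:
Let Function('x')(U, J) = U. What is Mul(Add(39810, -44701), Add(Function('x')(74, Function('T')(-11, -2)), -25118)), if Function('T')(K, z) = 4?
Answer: 122490204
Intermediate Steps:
Mul(Add(39810, -44701), Add(Function('x')(74, Function('T')(-11, -2)), -25118)) = Mul(Add(39810, -44701), Add(74, -25118)) = Mul(-4891, -25044) = 122490204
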